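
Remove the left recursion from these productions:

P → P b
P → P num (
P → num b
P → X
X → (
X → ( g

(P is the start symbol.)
P is directly left-recursive. The standard transformation for
  A → A α₁ | ... | A α_m | β₁ | ... | β_n
is
  A  → β₁ A' | ... | β_n A'
  A' → α₁ A' | ... | α_m A' | ε

P → num b becomes P → num b P'
P → X becomes P → X P'
P → P b becomes P' → b P'
P → P num ( becomes P' → num ( P'
Add P' → ε

Productions for other non-terminals are unchanged:
  X → (
  X → ( g

Resulting grammar:
P → num b P'
P → X P'
P' → b P'
P' → num ( P'
P' → ε
X → (
X → ( g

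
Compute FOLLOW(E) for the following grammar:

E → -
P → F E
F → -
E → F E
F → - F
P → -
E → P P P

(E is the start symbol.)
To compute FOLLOW(E), find every occurrence of E on a right-hand side N → α E β: add FIRST(β) \ {ε}, and if β is empty or nullable also add FOLLOW(N). Iterate to a fixed point.

E is the start symbol, so $ ∈ FOLLOW(E).
In P → F E: E is at the end, add FOLLOW(P)
In E → F E: E is at the end; this adds FOLLOW(E) to itself — nothing new

The FOLLOW sets referred to above (computed the same way, to a fixed point):
  FOLLOW(P) = { $, '-' }

Taking the union: FOLLOW(E) = { $, '-' }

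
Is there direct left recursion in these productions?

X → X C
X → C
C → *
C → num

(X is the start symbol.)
Yes, X is left-recursive

X → X C: LEFT RECURSIVE (starts with X)
X → C: starts with C
C → *: starts with '*'
C → num: starts with num

The grammar has direct left recursion on: X.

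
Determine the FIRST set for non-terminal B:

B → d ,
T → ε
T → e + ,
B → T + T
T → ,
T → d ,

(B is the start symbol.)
To compute FIRST(B), examine every production with B on the left-hand side, reading each right-hand side left to right until a non-nullable symbol is reached.

FIRST sets of the other non-terminals involved (by the same procedure, iterated to a fixed point):
  FIRST(T) = { ',', 'd', 'e', ε }

From B → d ,:
  - d is a terminal: add 'd' and stop
From B → T + T:
  - T is a non-terminal: add FIRST(T) \ {ε} = { ',', 'd', 'e' }
    T is nullable, so continue to the next symbol
  - '+' is a terminal: add '+' and stop

Collecting: FIRST(B) = { '+', ',', 'd', 'e' }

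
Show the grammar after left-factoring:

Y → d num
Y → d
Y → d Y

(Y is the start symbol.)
Y → d Y'
Y' → num
Y' → ε
Y' → Y

Left-factoring transforms A → αβ₁ | αβ₂ into A → αA' and A' → β₁ | β₂
(α is the longest common prefix among the alternatives). Repeat until
no nonterminal has two alternatives with a common prefix.

Round 1: Y has alternatives sharing prefix 'd'. Introduce Y': Y → d Y'
  Add: Y' → num
  Add: Y' → ε
  Add: Y' → Y

No remaining common prefixes — done.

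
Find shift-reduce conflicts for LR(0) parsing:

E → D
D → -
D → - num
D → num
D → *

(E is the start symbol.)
Yes — I2: [D → - .] vs [D → - . num]

A shift-reduce conflict occurs when an LR(0) state has both:
  - a complete (reduce) item [A → α .] (dot at the end), and
  - a shift item [B → β . c γ] (dot before a terminal).

Augment with E' → E and build the canonical LR(0) collection (I0 = CLOSURE({[E' → . E]}), then GOTO on every symbol after a dot until no new states appear). It has 7 states:
  I0: { [D → . *], [D → . - num], [D → . -], [D → . num], [E → . D], [E' → . E] }  — shift
  I1: { [D → * .] }  — reduce
  I2: { [D → - . num], [D → - .] }  — shift, reduce
  I3: { [E → D .] }  — reduce
  I4: { [E' → E .] }  — accept
  I5: { [D → num .] }  — reduce
  I6: { [D → - num .] }  — reduce

I2 contains reduce item [D → - .] and shift item [D → - . num] — shift-reduce conflict.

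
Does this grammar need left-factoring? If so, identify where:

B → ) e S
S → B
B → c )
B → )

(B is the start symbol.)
Yes, B has productions with common prefix ')'

Left-factoring is needed when two productions for the same non-terminal
share a common prefix on the right-hand side.

Productions for B:
  B → ) e S
  B → c )
  B → )

Found common prefix ')' in productions for B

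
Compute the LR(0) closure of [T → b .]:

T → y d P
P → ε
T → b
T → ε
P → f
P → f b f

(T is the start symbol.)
{ [T → b .] }

To compute CLOSURE, for each item [A → α.Bβ] where B is a non-terminal, add [B → .γ] for all productions B → γ; repeat for the newly added items until nothing changes.

Start with: [T → b .]
The dot is at the end, so nothing is added.

CLOSURE = { [T → b .] }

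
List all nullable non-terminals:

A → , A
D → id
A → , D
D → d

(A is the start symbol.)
None

A non-terminal is nullable if it can derive ε (the empty string): either it has an ε-production, or it has a production whose right-hand side consists entirely of nullable non-terminals.

There are no ε-productions, so no non-terminal can derive ε.
No non-terminals are nullable.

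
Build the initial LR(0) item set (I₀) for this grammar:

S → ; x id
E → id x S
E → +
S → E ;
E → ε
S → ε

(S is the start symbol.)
First, augment the grammar with S' → S
I₀ = CLOSURE({ [S' → . S] }):
  [S' → . S] has the dot before S: add [S → . ; x id], [S → . E ;], [S → .]
  [S → . E ;] has the dot before E: add [E → . id x S], [E → . +], [E → .]
No further items can be added.

I₀ = { [E → . +], [E → . id x S], [E → .], [S → . ; x id], [S → . E ;], [S → .], [S' → . S] }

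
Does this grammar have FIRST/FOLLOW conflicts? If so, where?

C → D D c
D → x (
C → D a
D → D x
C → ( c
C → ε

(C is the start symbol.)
No FIRST/FOLLOW conflicts.

A FIRST/FOLLOW conflict occurs when a non-terminal N has a nullable alternative N → β (β ⇒* ε) and another alternative N → α with FIRST(α) ∩ FOLLOW(N) ≠ ∅: on such a lookahead the parser cannot decide between expanding α and letting N vanish via β.

Nullable non-terminals: C.
FIRST sets used below: FIRST(D) = { 'x' }

C: nullable alternative(s) C → ε; FOLLOW(C) = { $ }
  C → D D c: FIRST \ {ε} = { 'x' } — disjoint from FOLLOW(C)
  C → D a: FIRST \ {ε} = { 'x' } — disjoint from FOLLOW(C)
  C → ( c: FIRST \ {ε} = { '(' } — disjoint from FOLLOW(C)
  C → ε: FIRST \ {ε} = { } — this is the only nullable alternative, skip

D has no nullable alternative, so no FIRST/FOLLOW check is needed there.

No FIRST/FOLLOW conflicts found.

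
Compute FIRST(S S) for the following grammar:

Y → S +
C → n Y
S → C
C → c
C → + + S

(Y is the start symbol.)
{ '+', 'c', 'n' }

FIRST sets of the non-terminals involved (from the grammar, by fixed-point iteration):
  FIRST(S) = { '+', 'c', 'n' }

To compute FIRST(S S), process the symbols left to right:
Symbol S is a non-terminal. Add FIRST(S) \ {ε} = { '+', 'c', 'n' }
S is not nullable (ε ∉ FIRST(S)), so stop here.
FIRST(S S) = { '+', 'c', 'n' }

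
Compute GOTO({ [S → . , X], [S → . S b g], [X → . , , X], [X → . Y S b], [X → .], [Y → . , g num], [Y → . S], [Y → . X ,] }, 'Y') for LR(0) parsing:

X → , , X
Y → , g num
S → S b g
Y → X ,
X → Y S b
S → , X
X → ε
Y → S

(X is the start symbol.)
GOTO(I, 'Y') = CLOSURE({ [A → αX.β] : [A → α.Xβ] ∈ I, X = 'Y' })

Items with dot before 'Y', with the dot advanced:
  [X → . Y S b] → [X → Y . S b]
Closure of the advanced items:
  [X → Y . S b] has the dot before S: add [S → . S b g], [S → . , X]

GOTO = { [S → . , X], [S → . S b g], [X → Y . S b] }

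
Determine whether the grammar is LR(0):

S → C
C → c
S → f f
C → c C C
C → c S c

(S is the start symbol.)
Augment with S' → S and build the canonical LR(0) collection (I0 = CLOSURE({[S' → . S]}), then GOTO on every symbol after a dot until no new states appear). It has 10 states:
  I0: { [C → . c C C], [C → . c S c], [C → . c], [S → . C], [S → . f f], [S' → . S] }  — shift
  I1: { [S → C .] }  — reduce
  I2: { [S' → S .] }  — accept
  I3: { [C → . c C C], [C → . c S c], [C → . c], [C → c . C C], [C → c . S c], [C → c .], [S → . C], [S → . f f] }  — shift, reduce
  I4: { [S → f . f] }  — shift
  I5: { [S → f f .] }  — reduce
  I6: { [C → . c C C], [C → . c S c], [C → . c], [C → c C . C], [S → C .] }  — shift, reduce
  I7: { [C → c S . c] }  — shift
  I8: { [C → c S c .] }  — reduce
  I9: { [C → c C C .] }  — reduce

Conflict in state I3:
  Shift-reduce conflict between [C → c .] and [C → . c]
So the grammar is NOT LR(0).

Answer: No. Shift-reduce conflict between [C → c .] and [C → . c]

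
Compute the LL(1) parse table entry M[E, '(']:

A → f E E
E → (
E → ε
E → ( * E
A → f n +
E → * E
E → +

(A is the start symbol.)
To find M[E, '('], we find productions for E where '(' is in the predict set (PREDICT(N → α) = (FIRST(α) \ {ε}) ∪ (FOLLOW(N) if α ⇒* ε)).

Relevant sets:
  FOLLOW(E) = { $, '(', '*', '+' }

E → (: PREDICT = { '(' }
  '(' is in predict set, so this production goes in M[E, '(']
E → ε: PREDICT = { $, '(', '*', '+' }
  '(' is in predict set, so this production goes in M[E, '(']
E → ( * E: PREDICT = { '(' }
  '(' is in predict set, so this production goes in M[E, '(']
E → * E: PREDICT = { '*' }
E → +: PREDICT = { '+' }

M[E, '('] = E → (, E → ε, E → ( * E  (a multiply-defined cell — the grammar is not LL(1))

Answer: E → (, E → ε, E → ( * E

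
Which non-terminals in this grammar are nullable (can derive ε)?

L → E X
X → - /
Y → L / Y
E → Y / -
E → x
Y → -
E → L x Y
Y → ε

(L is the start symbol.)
ε-productions: Y → ε
So Y is immediately nullable.
No further non-terminal can be added: every production for the remaining non-terminals contains a terminal or a non-nullable non-terminal.
Nullable = { 'Y' }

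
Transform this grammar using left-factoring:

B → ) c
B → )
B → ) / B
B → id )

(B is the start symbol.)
Left-factoring transforms A → αβ₁ | αβ₂ into A → αA' and A' → β₁ | β₂
(α is the longest common prefix among the alternatives). Repeat until
no nonterminal has two alternatives with a common prefix.

Round 1: B has alternatives sharing prefix ')'. Introduce B': B → ) B'
  Add: B' → c
  Add: B' → ε
  Add: B' → / B

No remaining common prefixes — done.

Resulting grammar:
B → ) B'
B' → c
B' → ε
B' → / B
B → id )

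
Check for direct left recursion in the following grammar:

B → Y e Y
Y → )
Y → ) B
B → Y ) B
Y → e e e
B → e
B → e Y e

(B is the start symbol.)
No direct left recursion

Direct left recursion occurs when N → N α for some non-terminal N (the right-hand side begins with the left-hand side itself).

B → Y e Y: starts with Y
Y → ): starts with ')'
Y → ) B: starts with ')'
B → Y ) B: starts with Y
Y → e e e: starts with e
B → e: starts with e
B → e Y e: starts with e

No direct left recursion found.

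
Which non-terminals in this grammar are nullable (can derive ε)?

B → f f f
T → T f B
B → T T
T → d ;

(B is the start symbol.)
There are no ε-productions, so no non-terminal can derive ε.
No non-terminals are nullable.

Answer: None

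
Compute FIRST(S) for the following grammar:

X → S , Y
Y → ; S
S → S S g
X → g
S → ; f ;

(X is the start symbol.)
From S → S S g:
  - S is the symbol being defined: contributes nothing new
    S is not nullable, so stop
From S → ; f ;:
  - ';' is a terminal: add ';' and stop

Collecting: FIRST(S) = { ';' }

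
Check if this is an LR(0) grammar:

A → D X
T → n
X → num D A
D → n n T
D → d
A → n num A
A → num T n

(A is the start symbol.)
Yes, the grammar is LR(0)

Augment with A' → A and build the canonical LR(0) collection (I0 = CLOSURE({[A' → . A]}), then GOTO on every symbol after a dot until no new states appear). It has 18 states:
  I0: { [A → . D X], [A → . n num A], [A → . num T n], [A' → . A], [D → . d], [D → . n n T] }  — shift
  I1: { [A' → A .] }  — accept
  I2: { [A → D . X], [X → . num D A] }  — shift
  I3: { [D → d .] }  — reduce
  I4: { [A → n . num A], [D → n . n T] }  — shift
  I5: { [A → num . T n], [T → . n] }  — shift
  I6: { [A → num T . n] }  — shift
  I7: { [T → n .] }  — reduce
  I8: { [A → num T n .] }  — reduce
  I9: { [D → n n . T], [T → . n] }  — shift
  I10: { [A → . D X], [A → . n num A], [A → . num T n], [A → n num . A], [D → . d], [D → . n n T] }  — shift
  I11: { [A → n num A .] }  — reduce
  I12: { [D → n n T .] }  — reduce
  I13: { [A → D X .] }  — reduce
  I14: { [D → . d], [D → . n n T], [X → num . D A] }  — shift
  I15: { [A → . D X], [A → . n num A], [A → . num T n], [D → . d], [D → . n n T], [X → num D . A] }  — shift
  I16: { [D → n . n T] }  — shift
  I17: { [X → num D A .] }  — reduce

Every state is either a pure shift/goto state or contains exactly one complete item and nothing to shift — no conflicts. The grammar is LR(0).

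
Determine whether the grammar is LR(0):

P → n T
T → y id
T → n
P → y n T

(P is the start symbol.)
Augment with P' → P and build the canonical LR(0) collection (I0 = CLOSURE({[P' → . P]}), then GOTO on every symbol after a dot until no new states appear). It has 10 states:
  I0: { [P → . n T], [P → . y n T], [P' → . P] }  — shift
  I1: { [P' → P .] }  — accept
  I2: { [P → n . T], [T → . n], [T → . y id] }  — shift
  I3: { [P → y . n T] }  — shift
  I4: { [P → y n . T], [T → . n], [T → . y id] }  — shift
  I5: { [P → y n T .] }  — reduce
  I6: { [T → n .] }  — reduce
  I7: { [T → y . id] }  — shift
  I8: { [T → y id .] }  — reduce
  I9: { [P → n T .] }  — reduce

Every state is either a pure shift/goto state or contains exactly one complete item and nothing to shift — no conflicts. The grammar is LR(0).

Answer: Yes, the grammar is LR(0)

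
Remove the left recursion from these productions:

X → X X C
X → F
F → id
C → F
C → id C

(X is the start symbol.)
X is directly left-recursive. The standard transformation for
  A → A α₁ | ... | A α_m | β₁ | ... | β_n
is
  A  → β₁ A' | ... | β_n A'
  A' → α₁ A' | ... | α_m A' | ε

X → F becomes X → F X'
X → X X C becomes X' → X C X'
Add X' → ε

Productions for other non-terminals are unchanged:
  F → id
  C → F
  C → id C

Resulting grammar:
X → F X'
X' → X C X'
X' → ε
F → id
C → F
C → id C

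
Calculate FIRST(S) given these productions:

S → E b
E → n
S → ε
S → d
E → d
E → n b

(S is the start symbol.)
To compute FIRST(S), examine every production with S on the left-hand side, reading each right-hand side left to right until a non-nullable symbol is reached.

FIRST sets of the other non-terminals involved (by the same procedure, iterated to a fixed point):
  FIRST(E) = { 'd', 'n' }

From S → E b:
  - E is a non-terminal: add FIRST(E) \ {ε} = { 'd', 'n' }
    E is not nullable, so stop
From S → ε:
  - ε-production, so ε ∈ FIRST(S)
From S → d:
  - d is a terminal: add 'd' and stop

Collecting: FIRST(S) = { 'd', 'n', ε }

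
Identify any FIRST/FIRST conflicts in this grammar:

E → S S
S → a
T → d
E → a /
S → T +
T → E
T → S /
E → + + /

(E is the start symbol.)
A FIRST/FIRST conflict occurs when two productions N → α and N → β for the same non-terminal have FIRST(α) ∩ FIRST(β) ≠ ∅ (with ε ∈ FIRST of a nullable right-hand side, so two nullable alternatives also conflict).

FIRST sets of the non-terminals at (or reachable through a nullable prefix from) the front of some alternative:
  FIRST(S) = { '+', 'a', 'd' }
  FIRST(T) = { '+', 'a', 'd' }
  FIRST(E) = { '+', 'a', 'd' }

Productions for E:
  E → S S: FIRST = { '+', 'a', 'd' }
  E → a /: FIRST = { 'a' }
  E → + + /: FIRST = { '+' }
Productions for S:
  S → a: FIRST = { 'a' }
  S → T +: FIRST = { '+', 'a', 'd' }
Productions for T:
  T → d: FIRST = { 'd' }
  T → E: FIRST = { '+', 'a', 'd' }
  T → S /: FIRST = { '+', 'a', 'd' }

Conflict for E: E → S S and E → a /
  Overlap: { 'a' }
Conflict for E: E → S S and E → + + /
  Overlap: { '+' }
Conflict for S: S → a and S → T +
  Overlap: { 'a' }
Conflict for T: T → d and T → E
  Overlap: { 'd' }
Conflict for T: T → d and T → S /
  Overlap: { 'd' }
Conflict for T: T → E and T → S /
  Overlap: { '+', 'a', 'd' }

Answer: Yes. E → S S / E → a '/' on { 'a' }; E → S S / E → '+' '+' '/' on { '+' }; S → a / S → T '+' on { 'a' }; T → d / T → E on { 'd' }; T → d / T → S '/' on { 'd' }; T → E / T → S '/' on { '+', 'a', 'd' }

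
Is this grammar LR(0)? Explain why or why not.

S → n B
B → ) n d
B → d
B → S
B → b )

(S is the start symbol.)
Yes, the grammar is LR(0)

Augment with S' → S and build the canonical LR(0) collection (I0 = CLOSURE({[S' → . S]}), then GOTO on every symbol after a dot until no new states appear). It has 11 states:
  I0: { [S → . n B], [S' → . S] }  — shift
  I1: { [S' → S .] }  — accept
  I2: { [B → . ) n d], [B → . S], [B → . b )], [B → . d], [S → . n B], [S → n . B] }  — shift
  I3: { [B → ) . n d] }  — shift
  I4: { [S → n B .] }  — reduce
  I5: { [B → S .] }  — reduce
  I6: { [B → b . )] }  — shift
  I7: { [B → d .] }  — reduce
  I8: { [B → b ) .] }  — reduce
  I9: { [B → ) n . d] }  — shift
  I10: { [B → ) n d .] }  — reduce

Every state is either a pure shift/goto state or contains exactly one complete item and nothing to shift — no conflicts. The grammar is LR(0).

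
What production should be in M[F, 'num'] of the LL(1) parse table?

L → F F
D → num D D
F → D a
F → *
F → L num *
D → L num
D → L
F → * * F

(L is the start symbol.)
To find M[F, 'num'], we find productions for F where 'num' is in the predict set (PREDICT(N → α) = (FIRST(α) \ {ε}) ∪ (FOLLOW(N) if α ⇒* ε)).

Relevant sets:
  FIRST(D) = { '*', 'num' }
  FIRST(L) = { '*', 'num' }

F → D a: PREDICT = { '*', 'num' }
  'num' is in predict set, so this production goes in M[F, 'num']
F → *: PREDICT = { '*' }
F → L num *: PREDICT = { '*', 'num' }
  'num' is in predict set, so this production goes in M[F, 'num']
F → * * F: PREDICT = { '*' }

M[F, 'num'] = F → D a, F → L num *  (a multiply-defined cell — the grammar is not LL(1))

Answer: F → D a, F → L num *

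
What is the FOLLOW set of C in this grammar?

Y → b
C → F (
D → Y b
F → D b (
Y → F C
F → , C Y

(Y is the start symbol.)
To compute FOLLOW(C), find every occurrence of C on a right-hand side N → α C β: add FIRST(β) \ {ε}, and if β is empty or nullable also add FOLLOW(N). Iterate to a fixed point.

In Y → F C: C is at the end, add FOLLOW(Y)
In F → , C Y: C is followed by Y, add FIRST(Y) \ {ε} = { ',', 'b' }

The FOLLOW sets referred to above (computed the same way, to a fixed point):
  FOLLOW(Y) = { $, '(', ',', 'b' }

Taking the union: FOLLOW(C) = { $, '(', ',', 'b' }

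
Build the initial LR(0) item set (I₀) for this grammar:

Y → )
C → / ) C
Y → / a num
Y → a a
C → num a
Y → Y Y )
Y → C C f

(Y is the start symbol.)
First, augment the grammar with Y' → Y
I₀ = CLOSURE({ [Y' → . Y] }):
  [Y' → . Y] has the dot before Y: add [Y → . )], [Y → . / a num], [Y → . a a], [Y → . Y Y )], [Y → . C C f]
  [Y → . C C f] has the dot before C: add [C → . / ) C], [C → . num a]
No further items can be added.

I₀ = { [C → . / ) C], [C → . num a], [Y → . )], [Y → . / a num], [Y → . C C f], [Y → . Y Y )], [Y → . a a], [Y' → . Y] }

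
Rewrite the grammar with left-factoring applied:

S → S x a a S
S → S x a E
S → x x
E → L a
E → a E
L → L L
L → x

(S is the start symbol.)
S → S x a S'
S' → a S
S' → E
S → x x
E → L a
E → a E
L → L L
L → x

Left-factoring transforms A → αβ₁ | αβ₂ into A → αA' and A' → β₁ | β₂
(α is the longest common prefix among the alternatives). Repeat until
no nonterminal has two alternatives with a common prefix.

Round 1: S has alternatives sharing prefix 'S x a'. Introduce S': S → S x a S'
  Add: S' → a S
  Add: S' → E

No remaining common prefixes — done.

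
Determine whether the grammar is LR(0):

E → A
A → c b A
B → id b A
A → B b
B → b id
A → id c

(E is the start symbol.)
Augment with E' → E and build the canonical LR(0) collection (I0 = CLOSURE({[E' → . E]}), then GOTO on every symbol after a dot until no new states appear). It has 14 states:
  I0: { [A → . B b], [A → . c b A], [A → . id c], [B → . b id], [B → . id b A], [E → . A], [E' → . E] }  — shift
  I1: { [E → A .] }  — reduce
  I2: { [A → B . b] }  — shift
  I3: { [E' → E .] }  — accept
  I4: { [B → b . id] }  — shift
  I5: { [A → c . b A] }  — shift
  I6: { [A → id . c], [B → id . b A] }  — shift
  I7: { [A → . B b], [A → . c b A], [A → . id c], [B → . b id], [B → . id b A], [B → id b . A] }  — shift
  I8: { [A → id c .] }  — reduce
  I9: { [B → id b A .] }  — reduce
  I10: { [A → . B b], [A → . c b A], [A → . id c], [A → c b . A], [B → . b id], [B → . id b A] }  — shift
  I11: { [A → c b A .] }  — reduce
  I12: { [B → b id .] }  — reduce
  I13: { [A → B b .] }  — reduce

Every state is either a pure shift/goto state or contains exactly one complete item and nothing to shift — no conflicts. The grammar is LR(0).

Answer: Yes, the grammar is LR(0)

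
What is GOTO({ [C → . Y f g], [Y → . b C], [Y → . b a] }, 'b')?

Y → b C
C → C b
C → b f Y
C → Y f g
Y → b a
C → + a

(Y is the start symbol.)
GOTO(I, 'b') = CLOSURE({ [A → αX.β] : [A → α.Xβ] ∈ I, X = 'b' })

Items with dot before 'b', with the dot advanced:
  [Y → . b C] → [Y → b . C]
  [Y → . b a] → [Y → b . a]
Closure of the advanced items:
  [Y → b . C] has the dot before C: add [C → . C b], [C → . b f Y], [C → . Y f g], [C → . + a]
  [C → . Y f g] has the dot before Y: add [Y → . b C], [Y → . b a]

GOTO = { [C → . + a], [C → . C b], [C → . Y f g], [C → . b f Y], [Y → . b C], [Y → . b a], [Y → b . C], [Y → b . a] }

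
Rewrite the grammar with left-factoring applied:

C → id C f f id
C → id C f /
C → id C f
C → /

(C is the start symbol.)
Left-factoring transforms A → αβ₁ | αβ₂ into A → αA' and A' → β₁ | β₂
(α is the longest common prefix among the alternatives). Repeat until
no nonterminal has two alternatives with a common prefix.

Round 1: C has alternatives sharing prefix 'id C f'. Introduce C': C → id C f C'
  Add: C' → f id
  Add: C' → /
  Add: C' → ε

No remaining common prefixes — done.

Resulting grammar:
C → id C f C'
C' → f id
C' → /
C' → ε
C → /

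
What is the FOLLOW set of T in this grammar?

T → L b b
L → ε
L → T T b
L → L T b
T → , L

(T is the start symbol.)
T is the start symbol, so $ ∈ FOLLOW(T).
In L → T T b: T is followed by T b, add FIRST(T b) \ {ε} = { ',', 'b' }
In L → T T b: T is followed by b, add FIRST(b) \ {ε} = { 'b' }
In L → L T b: T is followed by b, add FIRST(b) \ {ε} = { 'b' }

Taking the union: FOLLOW(T) = { $, ',', 'b' }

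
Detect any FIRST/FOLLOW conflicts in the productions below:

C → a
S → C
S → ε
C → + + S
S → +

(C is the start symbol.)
A FIRST/FOLLOW conflict occurs when a non-terminal N has a nullable alternative N → β (β ⇒* ε) and another alternative N → α with FIRST(α) ∩ FOLLOW(N) ≠ ∅: on such a lookahead the parser cannot decide between expanding α and letting N vanish via β.

Nullable non-terminals: S.
FIRST sets used below: FIRST(C) = { '+', 'a' }

S: nullable alternative(s) S → ε; FOLLOW(S) = { $ }
  S → C: FIRST \ {ε} = { '+', 'a' } — disjoint from FOLLOW(S)
  S → ε: FIRST \ {ε} = { } — this is the only nullable alternative, skip
  S → +: FIRST \ {ε} = { '+' } — disjoint from FOLLOW(S)

C has no nullable alternative, so no FIRST/FOLLOW check is needed there.

No FIRST/FOLLOW conflicts found.

Answer: No FIRST/FOLLOW conflicts.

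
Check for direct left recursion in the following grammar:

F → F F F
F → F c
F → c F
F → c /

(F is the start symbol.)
Direct left recursion occurs when N → N α for some non-terminal N (the right-hand side begins with the left-hand side itself).

F → F F F: LEFT RECURSIVE (starts with F)
F → F c: LEFT RECURSIVE (starts with F)
F → c F: starts with c
F → c /: starts with c

The grammar has direct left recursion on: F.

Answer: Yes, F is left-recursive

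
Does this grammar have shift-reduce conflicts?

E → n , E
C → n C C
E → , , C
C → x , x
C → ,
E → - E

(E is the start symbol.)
A shift-reduce conflict occurs when an LR(0) state has both:
  - a complete (reduce) item [A → α .] (dot at the end), and
  - a shift item [B → β . c γ] (dot before a terminal).

Augment with E' → E and build the canonical LR(0) collection (I0 = CLOSURE({[E' → . E]}), then GOTO on every symbol after a dot until no new states appear). It has 17 states:
  I0: { [E → . , , C], [E → . - E], [E → . n , E], [E' → . E] }  — shift
  I1: { [E → , . , C] }  — shift
  I2: { [E → - . E], [E → . , , C], [E → . - E], [E → . n , E] }  — shift
  I3: { [E' → E .] }  — accept
  I4: { [E → n . , E] }  — shift
  I5: { [E → . , , C], [E → . - E], [E → . n , E], [E → n , . E] }  — shift
  I6: { [E → n , E .] }  — reduce
  I7: { [E → - E .] }  — reduce
  I8: { [C → . ,], [C → . n C C], [C → . x , x], [E → , , . C] }  — shift
  I9: { [C → , .] }  — reduce
  I10: { [E → , , C .] }  — reduce
  I11: { [C → . ,], [C → . n C C], [C → . x , x], [C → n . C C] }  — shift
  I12: { [C → x . , x] }  — shift
  I13: { [C → x , . x] }  — shift
  I14: { [C → x , x .] }  — reduce
  I15: { [C → . ,], [C → . n C C], [C → . x , x], [C → n C . C] }  — shift
  I16: { [C → n C C .] }  — reduce

No state contains both a complete item and a shift item.

Answer: No shift-reduce conflicts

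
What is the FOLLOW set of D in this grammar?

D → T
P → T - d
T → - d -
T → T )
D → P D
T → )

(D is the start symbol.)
{ $ }

D is the start symbol, so $ ∈ FOLLOW(D).
In D → P D: D is at the end; this adds FOLLOW(D) to itself — nothing new

Taking the union: FOLLOW(D) = { $ }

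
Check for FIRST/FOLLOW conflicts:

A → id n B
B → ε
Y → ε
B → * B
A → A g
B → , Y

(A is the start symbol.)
A FIRST/FOLLOW conflict occurs when a non-terminal N has a nullable alternative N → β (β ⇒* ε) and another alternative N → α with FIRST(α) ∩ FOLLOW(N) ≠ ∅: on such a lookahead the parser cannot decide between expanding α and letting N vanish via β.

Nullable non-terminals: B, Y.

B: nullable alternative(s) B → ε; FOLLOW(B) = { $, 'g' }
  B → ε: FIRST \ {ε} = { } — this is the only nullable alternative, skip
  B → * B: FIRST \ {ε} = { '*' } — disjoint from FOLLOW(B)
  B → , Y: FIRST \ {ε} = { ',' } — disjoint from FOLLOW(B)
Y has a nullable alternative but only one production, so nothing to check.

A has no nullable alternative, so no FIRST/FOLLOW check is needed there.

No FIRST/FOLLOW conflicts found.

Answer: No FIRST/FOLLOW conflicts.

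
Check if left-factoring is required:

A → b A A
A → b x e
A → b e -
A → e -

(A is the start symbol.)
Left-factoring is needed when two productions for the same non-terminal
share a common prefix on the right-hand side.

Productions for A:
  A → b A A
  A → b x e
  A → b e -
  A → e -

Found common prefix 'b' in productions for A

Answer: Yes, A has productions with common prefix 'b'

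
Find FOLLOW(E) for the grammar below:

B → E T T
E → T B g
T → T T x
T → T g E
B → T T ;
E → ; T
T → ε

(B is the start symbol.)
{ $, ';', 'g', 'x' }

To compute FOLLOW(E), find every occurrence of E on a right-hand side N → α E β: add FIRST(β) \ {ε}, and if β is empty or nullable also add FOLLOW(N). Iterate to a fixed point.

In B → E T T: E is followed by T T, add FIRST(T T) \ {ε} = { 'g', 'x' }
  T T is nullable, so also add FOLLOW(B)
In T → T g E: E is at the end, add FOLLOW(T)

The FOLLOW sets referred to above (computed the same way, to a fixed point):
  FOLLOW(B) = { $, 'g' }
  FOLLOW(T) = { $, ';', 'g', 'x' }

Taking the union: FOLLOW(E) = { $, ';', 'g', 'x' }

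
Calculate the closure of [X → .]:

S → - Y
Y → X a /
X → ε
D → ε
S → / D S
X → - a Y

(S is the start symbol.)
{ [X → .] }

To compute CLOSURE, for each item [A → α.Bβ] where B is a non-terminal, add [B → .γ] for all productions B → γ; repeat for the newly added items until nothing changes.

Start with: [X → .]
The dot is at the end, so nothing is added.

CLOSURE = { [X → .] }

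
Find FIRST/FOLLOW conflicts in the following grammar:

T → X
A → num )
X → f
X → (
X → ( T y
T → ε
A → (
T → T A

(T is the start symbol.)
Yes. T → X with FOLLOW(T) on { '(' }; T → T A with FOLLOW(T) on { '(', 'num' }

A FIRST/FOLLOW conflict occurs when a non-terminal N has a nullable alternative N → β (β ⇒* ε) and another alternative N → α with FIRST(α) ∩ FOLLOW(N) ≠ ∅: on such a lookahead the parser cannot decide between expanding α and letting N vanish via β.

Nullable non-terminals: T.
FIRST sets used below: FIRST(X) = { '(', 'f' }, FIRST(T) = { '(', 'f', 'num', ε }, FIRST(A) = { '(', 'num' }

T: nullable alternative(s) T → ε; FOLLOW(T) = { $, '(', 'num', 'y' }
  T → X: FIRST \ {ε} = { '(', 'f' } — overlaps FOLLOW(T) on { '(' }: CONFLICT
  T → ε: FIRST \ {ε} = { } — this is the only nullable alternative, skip
  T → T A: FIRST \ {ε} = { '(', 'f', 'num' } — overlaps FOLLOW(T) on { '(', 'num' }: CONFLICT

A, X have no nullable alternative, so no FIRST/FOLLOW check is needed there.

So the grammar has 2 FIRST/FOLLOW conflicts (marked CONFLICT above).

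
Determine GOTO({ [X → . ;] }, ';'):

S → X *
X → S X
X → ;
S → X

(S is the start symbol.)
{ [X → ; .] }

GOTO(I, ';') = CLOSURE({ [A → αX.β] : [A → α.Xβ] ∈ I, X = ';' })

Items with dot before ';', with the dot advanced:
  [X → . ;] → [X → ; .]
Closure adds nothing (no advanced item has the dot before a non-terminal).

GOTO = { [X → ; .] }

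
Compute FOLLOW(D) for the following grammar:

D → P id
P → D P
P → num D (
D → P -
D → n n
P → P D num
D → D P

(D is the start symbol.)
To compute FOLLOW(D), find every occurrence of D on a right-hand side N → α D β: add FIRST(β) \ {ε}, and if β is empty or nullable also add FOLLOW(N). Iterate to a fixed point.

D is the start symbol, so $ ∈ FOLLOW(D).
In P → D P: D is followed by P, add FIRST(P) \ {ε} = { 'n', 'num' }
In P → num D (: D is followed by '(', add FIRST('(') \ {ε} = { '(' }
In P → P D num: D is followed by num, add FIRST(num) \ {ε} = { 'num' }
In D → D P: D is followed by P, add FIRST(P) \ {ε} = { 'n', 'num' }

Taking the union: FOLLOW(D) = { $, '(', 'n', 'num' }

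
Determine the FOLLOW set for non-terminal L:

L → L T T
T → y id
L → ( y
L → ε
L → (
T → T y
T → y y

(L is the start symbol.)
{ $, 'y' }

L is the start symbol, so $ ∈ FOLLOW(L).
In L → L T T: L is followed by T T, add FIRST(T T) \ {ε} = { 'y' }

Taking the union: FOLLOW(L) = { $, 'y' }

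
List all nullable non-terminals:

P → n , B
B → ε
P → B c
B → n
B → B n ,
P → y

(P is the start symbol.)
{ 'B' }

A non-terminal is nullable if it can derive ε (the empty string): either it has an ε-production, or it has a production whose right-hand side consists entirely of nullable non-terminals.

ε-productions: B → ε
So B is immediately nullable.
No further non-terminal can be added: every production for the remaining non-terminals contains a terminal or a non-nullable non-terminal.
Nullable = { 'B' }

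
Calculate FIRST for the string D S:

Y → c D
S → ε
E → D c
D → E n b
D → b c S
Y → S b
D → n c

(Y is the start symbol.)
FIRST sets of the non-terminals involved (from the grammar, by fixed-point iteration):
  FIRST(D) = { 'b', 'n' }

To compute FIRST(D S), process the symbols left to right:
Symbol D is a non-terminal. Add FIRST(D) \ {ε} = { 'b', 'n' }
D is not nullable (ε ∉ FIRST(D)), so stop here.
FIRST(D S) = { 'b', 'n' }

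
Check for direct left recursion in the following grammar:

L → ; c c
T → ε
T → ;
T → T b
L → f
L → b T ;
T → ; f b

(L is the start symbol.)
Yes, T is left-recursive

Direct left recursion occurs when N → N α for some non-terminal N (the right-hand side begins with the left-hand side itself).

L → ; c c: starts with ';'
T → ε: starts with ε
T → ;: starts with ';'
T → T b: LEFT RECURSIVE (starts with T)
L → f: starts with f
L → b T ;: starts with b
T → ; f b: starts with ';'

The grammar has direct left recursion on: T.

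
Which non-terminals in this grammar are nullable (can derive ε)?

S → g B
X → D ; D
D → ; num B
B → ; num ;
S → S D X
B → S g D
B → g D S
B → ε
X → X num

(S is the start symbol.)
{ 'B' }

A non-terminal is nullable if it can derive ε (the empty string): either it has an ε-production, or it has a production whose right-hand side consists entirely of nullable non-terminals.

ε-productions: B → ε
So B is immediately nullable.
No further non-terminal can be added: every production for the remaining non-terminals contains a terminal or a non-nullable non-terminal.
Nullable = { 'B' }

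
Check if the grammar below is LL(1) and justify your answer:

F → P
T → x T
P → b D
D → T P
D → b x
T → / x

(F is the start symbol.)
Yes, the grammar is LL(1).

Relevant sets:
  FIRST(T) = { '/', 'x' }

For T:
  PREDICT(T → x T) = { 'x' }
  PREDICT(T → '/' x) = { '/' }
For D:
  PREDICT(D → T P) = { '/', 'x' }
  PREDICT(D → b x) = { 'b' }
F, P have a single production, so nothing to check there.

All predict sets are disjoint. The grammar IS LL(1).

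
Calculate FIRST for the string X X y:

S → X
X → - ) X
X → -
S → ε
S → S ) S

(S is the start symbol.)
FIRST sets of the non-terminals involved (from the grammar, by fixed-point iteration):
  FIRST(X) = { '-' }

To compute FIRST(X X y), process the symbols left to right:
Symbol X is a non-terminal. Add FIRST(X) \ {ε} = { '-' }
X is not nullable (ε ∉ FIRST(X)), so stop here.
FIRST(X X y) = { '-' }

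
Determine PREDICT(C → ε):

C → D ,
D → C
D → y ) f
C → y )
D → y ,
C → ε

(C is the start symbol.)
{ $, ',' }

PREDICT(C → ε) = (FIRST(RHS) \ {ε}) ∪ (FOLLOW(C) if ε ∈ FIRST(RHS), i.e. RHS ⇒* ε)
The right-hand side is ε (FIRST(ε) = { ε }), so the predict set is FOLLOW(C) = { $, ',' }
PREDICT(C → ε) = { $, ',' }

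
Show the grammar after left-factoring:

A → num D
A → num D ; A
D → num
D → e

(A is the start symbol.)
A → num D A'
A' → ε
A' → ; A
D → num
D → e

Left-factoring transforms A → αβ₁ | αβ₂ into A → αA' and A' → β₁ | β₂
(α is the longest common prefix among the alternatives). Repeat until
no nonterminal has two alternatives with a common prefix.

Round 1: A has alternatives sharing prefix 'num D'. Introduce A': A → num D A'
  Add: A' → ε
  Add: A' → ; A

No remaining common prefixes — done.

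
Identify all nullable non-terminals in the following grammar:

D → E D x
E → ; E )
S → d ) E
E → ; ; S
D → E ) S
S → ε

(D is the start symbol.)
ε-productions: S → ε
So S is immediately nullable.
No further non-terminal can be added: every production for the remaining non-terminals contains a terminal or a non-nullable non-terminal.
Nullable = { 'S' }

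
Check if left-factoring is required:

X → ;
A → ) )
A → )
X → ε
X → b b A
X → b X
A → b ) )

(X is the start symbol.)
Left-factoring is needed when two productions for the same non-terminal
share a common prefix on the right-hand side.

Productions for X:
  X → ;
  X → ε
  X → b b A
  X → b X
Productions for A:
  A → ) )
  A → )
  A → b ) )

Found common prefix 'b' in productions for X
Found common prefix ')' in productions for A

Answer: Yes, X has productions with common prefix 'b'; A has productions with common prefix ')'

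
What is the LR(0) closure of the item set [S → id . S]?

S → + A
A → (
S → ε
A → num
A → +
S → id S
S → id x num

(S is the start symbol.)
{ [S → . + A], [S → . id S], [S → . id x num], [S → .], [S → id . S] }

To compute CLOSURE, for each item [A → α.Bβ] where B is a non-terminal, add [B → .γ] for all productions B → γ; repeat for the newly added items until nothing changes.

Start with: [S → id . S]
  [S → id . S] has the dot before S: add [S → . + A], [S → .], [S → . id S], [S → . id x num]
No further items can be added.

CLOSURE = { [S → . + A], [S → . id S], [S → . id x num], [S → .], [S → id . S] }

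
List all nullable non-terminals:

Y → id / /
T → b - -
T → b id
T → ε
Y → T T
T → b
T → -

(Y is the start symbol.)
ε-productions: T → ε
So T is immediately nullable.
Y → T T: every symbol on the right is nullable, so Y is nullable too.
Every non-terminal is now nullable.
Nullable = { 'T', 'Y' }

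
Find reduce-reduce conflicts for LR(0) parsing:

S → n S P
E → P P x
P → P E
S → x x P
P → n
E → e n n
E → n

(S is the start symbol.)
Yes — I10: [E → n .] vs [P → n .]

Augment with S' → S and build the canonical LR(0) collection (I0 = CLOSURE({[S' → . S]}), then GOTO on every symbol after a dot until no new states appear). It has 17 states:
  I0: { [S → . n S P], [S → . x x P], [S' → . S] }  — shift
  I1: { [S' → S .] }  — accept
  I2: { [S → . n S P], [S → . x x P], [S → n . S P] }  — shift
  I3: { [S → x . x P] }  — shift
  I4: { [P → . P E], [P → . n], [S → x x . P] }  — shift
  I5: { [E → . P P x], [E → . e n n], [E → . n], [P → . P E], [P → . n], [P → P . E], [S → x x P .] }  — shift, reduce
  I6: { [P → n .] }  — reduce
  I7: { [P → P E .] }  — reduce
  I8: { [E → . P P x], [E → . e n n], [E → . n], [E → P . P x], [P → . P E], [P → . n], [P → P . E] }  — shift
  I9: { [E → e . n n] }  — shift
  I10: { [E → n .], [P → n .] }  — 2 reduces
  I11: { [E → e n . n] }  — shift
  I12: { [E → e n n .] }  — reduce
  I13: { [E → . P P x], [E → . e n n], [E → . n], [E → P . P x], [E → P P . x], [P → . P E], [P → . n], [P → P . E] }  — shift
  I14: { [E → P P x .] }  — reduce
  I15: { [P → . P E], [P → . n], [S → n S . P] }  — shift
  I16: { [E → . P P x], [E → . e n n], [E → . n], [P → . P E], [P → . n], [P → P . E], [S → n S P .] }  — shift, reduce

I10 contains complete items [E → n .], [P → n .] — reduce-reduce conflict.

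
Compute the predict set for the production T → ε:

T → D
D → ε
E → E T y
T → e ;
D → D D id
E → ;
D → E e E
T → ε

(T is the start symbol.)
{ $, 'y' }

PREDICT(T → ε) = (FIRST(RHS) \ {ε}) ∪ (FOLLOW(T) if ε ∈ FIRST(RHS), i.e. RHS ⇒* ε)
The right-hand side is ε (FIRST(ε) = { ε }), so the predict set is FOLLOW(T) = { $, 'y' }
PREDICT(T → ε) = { $, 'y' }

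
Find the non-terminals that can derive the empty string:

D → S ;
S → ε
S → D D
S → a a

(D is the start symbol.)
{ 'S' }

ε-productions: S → ε
So S is immediately nullable.
No further non-terminal can be added: every production for the remaining non-terminals contains a terminal or a non-nullable non-terminal.
Nullable = { 'S' }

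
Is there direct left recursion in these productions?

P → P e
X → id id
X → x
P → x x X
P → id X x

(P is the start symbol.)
Direct left recursion occurs when N → N α for some non-terminal N (the right-hand side begins with the left-hand side itself).

P → P e: LEFT RECURSIVE (starts with P)
X → id id: starts with id
X → x: starts with x
P → x x X: starts with x
P → id X x: starts with id

The grammar has direct left recursion on: P.

Answer: Yes, P is left-recursive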